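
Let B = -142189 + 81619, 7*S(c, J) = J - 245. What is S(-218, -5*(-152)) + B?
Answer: -423475/7 ≈ -60496.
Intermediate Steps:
S(c, J) = -35 + J/7 (S(c, J) = (J - 245)/7 = (-245 + J)/7 = -35 + J/7)
B = -60570
S(-218, -5*(-152)) + B = (-35 + (-5*(-152))/7) - 60570 = (-35 + (⅐)*760) - 60570 = (-35 + 760/7) - 60570 = 515/7 - 60570 = -423475/7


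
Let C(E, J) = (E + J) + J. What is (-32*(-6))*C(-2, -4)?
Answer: -1920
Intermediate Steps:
C(E, J) = E + 2*J
(-32*(-6))*C(-2, -4) = (-32*(-6))*(-2 + 2*(-4)) = 192*(-2 - 8) = 192*(-10) = -1920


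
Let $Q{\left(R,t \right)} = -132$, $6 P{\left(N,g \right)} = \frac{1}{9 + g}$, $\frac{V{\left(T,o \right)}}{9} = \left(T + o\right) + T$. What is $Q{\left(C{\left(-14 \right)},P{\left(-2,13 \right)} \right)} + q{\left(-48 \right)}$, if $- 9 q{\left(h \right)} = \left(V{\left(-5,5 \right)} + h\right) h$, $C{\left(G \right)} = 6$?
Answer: $-628$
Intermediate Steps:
$V{\left(T,o \right)} = 9 o + 18 T$ ($V{\left(T,o \right)} = 9 \left(\left(T + o\right) + T\right) = 9 \left(o + 2 T\right) = 9 o + 18 T$)
$P{\left(N,g \right)} = \frac{1}{6 \left(9 + g\right)}$
$q{\left(h \right)} = - \frac{h \left(-45 + h\right)}{9}$ ($q{\left(h \right)} = - \frac{\left(\left(9 \cdot 5 + 18 \left(-5\right)\right) + h\right) h}{9} = - \frac{\left(\left(45 - 90\right) + h\right) h}{9} = - \frac{\left(-45 + h\right) h}{9} = - \frac{h \left(-45 + h\right)}{9}$)
$Q{\left(C{\left(-14 \right)},P{\left(-2,13 \right)} \right)} + q{\left(-48 \right)} = -132 + \frac{1}{9} \left(-48\right) \left(45 - -48\right) = -132 + \frac{1}{9} \left(-48\right) \left(45 + 48\right) = -132 + \frac{1}{9} \left(-48\right) 93 = -132 - 496 = -628$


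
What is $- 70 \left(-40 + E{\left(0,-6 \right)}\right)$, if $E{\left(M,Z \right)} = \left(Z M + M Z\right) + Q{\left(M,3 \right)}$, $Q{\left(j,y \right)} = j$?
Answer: $2800$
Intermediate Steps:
$E{\left(M,Z \right)} = M + 2 M Z$ ($E{\left(M,Z \right)} = \left(Z M + M Z\right) + M = \left(M Z + M Z\right) + M = 2 M Z + M = M + 2 M Z$)
$- 70 \left(-40 + E{\left(0,-6 \right)}\right) = - 70 \left(-40 + 0 \left(1 + 2 \left(-6\right)\right)\right) = - 70 \left(-40 + 0 \left(1 - 12\right)\right) = - 70 \left(-40 + 0 \left(-11\right)\right) = - 70 \left(-40 + 0\right) = \left(-70\right) \left(-40\right) = 2800$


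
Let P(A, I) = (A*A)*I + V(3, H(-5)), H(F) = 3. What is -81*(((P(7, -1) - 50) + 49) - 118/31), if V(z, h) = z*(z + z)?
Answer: 89910/31 ≈ 2900.3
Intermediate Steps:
V(z, h) = 2*z**2 (V(z, h) = z*(2*z) = 2*z**2)
P(A, I) = 18 + I*A**2 (P(A, I) = (A*A)*I + 2*3**2 = A**2*I + 2*9 = I*A**2 + 18 = 18 + I*A**2)
-81*(((P(7, -1) - 50) + 49) - 118/31) = -81*((((18 - 1*7**2) - 50) + 49) - 118/31) = -81*((((18 - 1*49) - 50) + 49) - 118*1/31) = -81*((((18 - 49) - 50) + 49) - 118/31) = -81*(((-31 - 50) + 49) - 118/31) = -81*((-81 + 49) - 118/31) = -81*(-32 - 118/31) = -81*(-1110/31) = 89910/31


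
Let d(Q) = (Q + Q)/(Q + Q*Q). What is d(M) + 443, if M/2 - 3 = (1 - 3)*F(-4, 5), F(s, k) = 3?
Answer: 2213/5 ≈ 442.60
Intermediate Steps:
M = -6 (M = 6 + 2*((1 - 3)*3) = 6 + 2*(-2*3) = 6 + 2*(-6) = 6 - 12 = -6)
d(Q) = 2*Q/(Q + Q**2) (d(Q) = (2*Q)/(Q + Q**2) = 2*Q/(Q + Q**2))
d(M) + 443 = 2/(1 - 6) + 443 = 2/(-5) + 443 = 2*(-1/5) + 443 = -2/5 + 443 = 2213/5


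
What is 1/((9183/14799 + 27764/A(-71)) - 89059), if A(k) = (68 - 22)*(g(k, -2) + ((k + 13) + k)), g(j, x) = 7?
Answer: -6920999/616407195311 ≈ -1.1228e-5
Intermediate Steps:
A(k) = 920 + 92*k (A(k) = (68 - 22)*(7 + ((k + 13) + k)) = 46*(7 + ((13 + k) + k)) = 46*(7 + (13 + 2*k)) = 46*(20 + 2*k) = 920 + 92*k)
1/((9183/14799 + 27764/A(-71)) - 89059) = 1/((9183/14799 + 27764/(920 + 92*(-71))) - 89059) = 1/((9183*(1/14799) + 27764/(920 - 6532)) - 89059) = 1/((3061/4933 + 27764/(-5612)) - 89059) = 1/((3061/4933 + 27764*(-1/5612)) - 89059) = 1/((3061/4933 - 6941/1403) - 89059) = 1/(-29945370/6920999 - 89059) = 1/(-616407195311/6920999) = -6920999/616407195311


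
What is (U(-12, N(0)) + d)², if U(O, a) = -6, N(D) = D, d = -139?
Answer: 21025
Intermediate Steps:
(U(-12, N(0)) + d)² = (-6 - 139)² = (-145)² = 21025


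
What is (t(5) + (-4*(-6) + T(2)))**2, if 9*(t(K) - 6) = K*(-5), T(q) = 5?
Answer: 84100/81 ≈ 1038.3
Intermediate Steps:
t(K) = 6 - 5*K/9 (t(K) = 6 + (K*(-5))/9 = 6 + (-5*K)/9 = 6 - 5*K/9)
(t(5) + (-4*(-6) + T(2)))**2 = ((6 - 5/9*5) + (-4*(-6) + 5))**2 = ((6 - 25/9) + (24 + 5))**2 = (29/9 + 29)**2 = (290/9)**2 = 84100/81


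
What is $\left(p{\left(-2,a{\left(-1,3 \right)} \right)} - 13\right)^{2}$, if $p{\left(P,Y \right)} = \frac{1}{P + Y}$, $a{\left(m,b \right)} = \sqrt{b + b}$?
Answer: $\frac{291}{2} - 12 \sqrt{6} \approx 116.11$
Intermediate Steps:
$a{\left(m,b \right)} = \sqrt{2} \sqrt{b}$ ($a{\left(m,b \right)} = \sqrt{2 b} = \sqrt{2} \sqrt{b}$)
$\left(p{\left(-2,a{\left(-1,3 \right)} \right)} - 13\right)^{2} = \left(\frac{1}{-2 + \sqrt{2} \sqrt{3}} - 13\right)^{2} = \left(\frac{1}{-2 + \sqrt{6}} - 13\right)^{2} = \left(-13 + \frac{1}{-2 + \sqrt{6}}\right)^{2}$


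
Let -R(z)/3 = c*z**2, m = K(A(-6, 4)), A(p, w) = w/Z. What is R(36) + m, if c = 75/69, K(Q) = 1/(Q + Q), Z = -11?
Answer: -777853/184 ≈ -4227.5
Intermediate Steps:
A(p, w) = -w/11 (A(p, w) = w/(-11) = w*(-1/11) = -w/11)
K(Q) = 1/(2*Q)
m = -11/8 (m = 1/(2*((-1/11*4))) = 1/(2*(-4/11)) = (1/2)*(-11/4) = -11/8 ≈ -1.3750)
c = 25/23 (c = 75*(1/69) = 25/23 ≈ 1.0870)
R(z) = -75*z**2/23
R(36) + m = -75/23*36**2 - 11/8 = -75/23*1296 - 11/8 = -97200/23 - 11/8 = -777853/184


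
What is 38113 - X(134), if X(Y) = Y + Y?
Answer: 37845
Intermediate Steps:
X(Y) = 2*Y
38113 - X(134) = 38113 - 2*134 = 38113 - 1*268 = 38113 - 268 = 37845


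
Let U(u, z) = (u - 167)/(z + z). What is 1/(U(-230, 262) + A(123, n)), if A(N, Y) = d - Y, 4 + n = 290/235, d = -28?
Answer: -24628/640123 ≈ -0.038474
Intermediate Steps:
U(u, z) = (-167 + u)/(2*z) (U(u, z) = (-167 + u)/((2*z)) = (-167 + u)*(1/(2*z)) = (-167 + u)/(2*z))
n = -130/47 (n = -4 + 290/235 = -4 + 290*(1/235) = -4 + 58/47 = -130/47 ≈ -2.7660)
A(N, Y) = -28 - Y
1/(U(-230, 262) + A(123, n)) = 1/((1/2)*(-167 - 230)/262 + (-28 - 1*(-130/47))) = 1/((1/2)*(1/262)*(-397) + (-28 + 130/47)) = 1/(-397/524 - 1186/47) = 1/(-640123/24628) = -24628/640123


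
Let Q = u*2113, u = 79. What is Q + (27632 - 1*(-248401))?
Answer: 442960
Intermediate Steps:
Q = 166927 (Q = 79*2113 = 166927)
Q + (27632 - 1*(-248401)) = 166927 + (27632 - 1*(-248401)) = 166927 + (27632 + 248401) = 166927 + 276033 = 442960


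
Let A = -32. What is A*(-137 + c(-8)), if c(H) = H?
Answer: 4640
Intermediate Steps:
A*(-137 + c(-8)) = -32*(-137 - 8) = -32*(-145) = 4640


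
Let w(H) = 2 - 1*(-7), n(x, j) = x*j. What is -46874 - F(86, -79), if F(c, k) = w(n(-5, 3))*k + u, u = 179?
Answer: -46342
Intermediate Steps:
n(x, j) = j*x
w(H) = 9 (w(H) = 2 + 7 = 9)
F(c, k) = 179 + 9*k (F(c, k) = 9*k + 179 = 179 + 9*k)
-46874 - F(86, -79) = -46874 - (179 + 9*(-79)) = -46874 - (179 - 711) = -46874 - 1*(-532) = -46874 + 532 = -46342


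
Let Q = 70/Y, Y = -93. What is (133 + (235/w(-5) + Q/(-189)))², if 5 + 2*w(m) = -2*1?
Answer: 1340132684881/308950929 ≈ 4337.7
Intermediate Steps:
w(m) = -7/2 (w(m) = -5/2 + (-2*1)/2 = -5/2 + (½)*(-2) = -5/2 - 1 = -7/2)
Q = -70/93 (Q = 70/(-93) = 70*(-1/93) = -70/93 ≈ -0.75269)
(133 + (235/w(-5) + Q/(-189)))² = (133 + (235/(-7/2) - 70/93/(-189)))² = (133 + (235*(-2/7) - 70/93*(-1/189)))² = (133 + (-470/7 + 10/2511))² = (133 - 1180100/17577)² = (1157641/17577)² = 1340132684881/308950929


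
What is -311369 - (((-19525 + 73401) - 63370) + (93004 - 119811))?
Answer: -275068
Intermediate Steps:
-311369 - (((-19525 + 73401) - 63370) + (93004 - 119811)) = -311369 - ((53876 - 63370) - 26807) = -311369 - (-9494 - 26807) = -311369 - 1*(-36301) = -311369 + 36301 = -275068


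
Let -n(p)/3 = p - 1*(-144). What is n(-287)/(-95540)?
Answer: -429/95540 ≈ -0.0044903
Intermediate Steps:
n(p) = -432 - 3*p (n(p) = -3*(p - 1*(-144)) = -3*(p + 144) = -3*(144 + p) = -432 - 3*p)
n(-287)/(-95540) = (-432 - 3*(-287))/(-95540) = (-432 + 861)*(-1/95540) = 429*(-1/95540) = -429/95540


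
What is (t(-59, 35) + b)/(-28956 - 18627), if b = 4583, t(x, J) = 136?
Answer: -1573/15861 ≈ -0.099174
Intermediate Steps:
(t(-59, 35) + b)/(-28956 - 18627) = (136 + 4583)/(-28956 - 18627) = 4719/(-47583) = 4719*(-1/47583) = -1573/15861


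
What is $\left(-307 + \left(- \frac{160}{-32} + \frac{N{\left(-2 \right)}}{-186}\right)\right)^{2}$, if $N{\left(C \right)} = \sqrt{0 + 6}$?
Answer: $\frac{\left(56172 + \sqrt{6}\right)^{2}}{34596} \approx 91212.0$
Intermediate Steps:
$N{\left(C \right)} = \sqrt{6}$
$\left(-307 + \left(- \frac{160}{-32} + \frac{N{\left(-2 \right)}}{-186}\right)\right)^{2} = \left(-307 + \left(- \frac{160}{-32} + \frac{\sqrt{6}}{-186}\right)\right)^{2} = \left(-307 + \left(\left(-160\right) \left(- \frac{1}{32}\right) + \sqrt{6} \left(- \frac{1}{186}\right)\right)\right)^{2} = \left(-307 + \left(5 - \frac{\sqrt{6}}{186}\right)\right)^{2} = \left(-302 - \frac{\sqrt{6}}{186}\right)^{2}$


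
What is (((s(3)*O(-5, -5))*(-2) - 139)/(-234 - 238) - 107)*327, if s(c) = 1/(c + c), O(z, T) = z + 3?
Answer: -16469573/472 ≈ -34893.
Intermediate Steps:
O(z, T) = 3 + z
s(c) = 1/(2*c)
(((s(3)*O(-5, -5))*(-2) - 139)/(-234 - 238) - 107)*327 = (((((½)/3)*(3 - 5))*(-2) - 139)/(-234 - 238) - 107)*327 = (((((½)*(⅓))*(-2))*(-2) - 139)/(-472) - 107)*327 = ((((⅙)*(-2))*(-2) - 139)*(-1/472) - 107)*327 = ((-⅓*(-2) - 139)*(-1/472) - 107)*327 = ((⅔ - 139)*(-1/472) - 107)*327 = (-415/3*(-1/472) - 107)*327 = (415/1416 - 107)*327 = -151097/1416*327 = -16469573/472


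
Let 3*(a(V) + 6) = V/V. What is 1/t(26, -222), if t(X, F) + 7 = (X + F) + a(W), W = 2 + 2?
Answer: -3/626 ≈ -0.0047923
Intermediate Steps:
W = 4
a(V) = -17/3 (a(V) = -6 + (V/V)/3 = -6 + (⅓)*1 = -6 + ⅓ = -17/3)
t(X, F) = -38/3 + F + X (t(X, F) = -7 + ((X + F) - 17/3) = -7 + ((F + X) - 17/3) = -7 + (-17/3 + F + X) = -38/3 + F + X)
1/t(26, -222) = 1/(-38/3 - 222 + 26) = 1/(-626/3) = -3/626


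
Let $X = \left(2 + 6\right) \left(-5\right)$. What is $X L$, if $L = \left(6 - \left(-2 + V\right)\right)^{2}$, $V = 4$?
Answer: $-640$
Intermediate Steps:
$L = 16$ ($L = \left(6 + \left(2 - 4\right)\right)^{2} = \left(6 - 2\right)^{2} = 4^{2} = 16$)
$X = -40$ ($X = 8 \left(-5\right) = -40$)
$X L = \left(-40\right) 16 = -640$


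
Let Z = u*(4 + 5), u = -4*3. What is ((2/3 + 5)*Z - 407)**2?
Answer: 1038361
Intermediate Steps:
u = -12
Z = -108 (Z = -12*(4 + 5) = -12*9 = -108)
((2/3 + 5)*Z - 407)**2 = ((2/3 + 5)*(-108) - 407)**2 = ((17/3)*(-108) - 407)**2 = (-612 - 407)**2 = (-1019)**2 = 1038361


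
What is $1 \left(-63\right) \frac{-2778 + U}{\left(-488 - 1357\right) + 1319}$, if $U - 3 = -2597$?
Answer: $- \frac{169218}{263} \approx -643.41$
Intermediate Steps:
$U = -2594$ ($U = 3 - 2597 = -2594$)
$1 \left(-63\right) \frac{-2778 + U}{\left(-488 - 1357\right) + 1319} = 1 \left(-63\right) \frac{-2778 - 2594}{\left(-488 - 1357\right) + 1319} = - 63 \left(- \frac{5372}{\left(-488 - 1357\right) + 1319}\right) = - 63 \left(- \frac{5372}{-1845 + 1319}\right) = - 63 \left(- \frac{5372}{-526}\right) = - 63 \left(\left(-5372\right) \left(- \frac{1}{526}\right)\right) = \left(-63\right) \frac{2686}{263} = - \frac{169218}{263}$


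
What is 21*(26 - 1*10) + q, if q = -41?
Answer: 295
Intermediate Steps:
21*(26 - 1*10) + q = 21*(26 - 1*10) - 41 = 21*(26 - 10) - 41 = 21*16 - 41 = 336 - 41 = 295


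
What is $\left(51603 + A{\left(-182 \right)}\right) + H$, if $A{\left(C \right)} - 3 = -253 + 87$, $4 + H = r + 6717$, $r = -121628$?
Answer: $-63475$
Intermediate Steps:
$H = -114915$ ($H = -4 + \left(-121628 + 6717\right) = -4 - 114911 = -114915$)
$A{\left(C \right)} = -163$ ($A{\left(C \right)} = 3 + \left(-253 + 87\right) = 3 - 166 = -163$)
$\left(51603 + A{\left(-182 \right)}\right) + H = \left(51603 - 163\right) - 114915 = 51440 - 114915 = -63475$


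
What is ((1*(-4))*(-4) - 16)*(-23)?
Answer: 0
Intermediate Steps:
((1*(-4))*(-4) - 16)*(-23) = (-4*(-4) - 16)*(-23) = (16 - 16)*(-23) = 0*(-23) = 0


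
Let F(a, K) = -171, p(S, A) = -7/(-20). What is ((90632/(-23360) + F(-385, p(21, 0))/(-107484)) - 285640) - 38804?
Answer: -8485752563603/26154440 ≈ -3.2445e+5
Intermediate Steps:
p(S, A) = 7/20 (p(S, A) = -7*(-1/20) = 7/20)
((90632/(-23360) + F(-385, p(21, 0))/(-107484)) - 285640) - 38804 = ((90632/(-23360) - 171/(-107484)) - 285640) - 38804 = ((90632*(-1/23360) - 171*(-1/107484)) - 285640) - 38804 = ((-11329/2920 + 57/35828) - 285640) - 38804 = (-101432243/26154440 - 285640) - 38804 = -7470855673843/26154440 - 38804 = -8485752563603/26154440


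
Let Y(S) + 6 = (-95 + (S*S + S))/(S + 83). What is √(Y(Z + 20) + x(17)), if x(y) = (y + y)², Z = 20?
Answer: √1954265/41 ≈ 34.096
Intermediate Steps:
x(y) = 4*y² (x(y) = (2*y)² = 4*y²)
Y(S) = -6 + (-95 + S + S²)/(83 + S) (Y(S) = -6 + (-95 + (S*S + S))/(S + 83) = -6 + (-95 + (S² + S))/(83 + S) = -6 + (-95 + (S + S²))/(83 + S) = -6 + (-95 + S + S²)/(83 + S))
√(Y(Z + 20) + x(17)) = √((-593 + (20 + 20)² - 5*(20 + 20))/(83 + (20 + 20)) + 4*17²) = √((-593 + 40² - 5*40)/(83 + 40) + 4*289) = √((-593 + 1600 - 200)/123 + 1156) = √((1/123)*807 + 1156) = √(269/41 + 1156) = √(47665/41) = √1954265/41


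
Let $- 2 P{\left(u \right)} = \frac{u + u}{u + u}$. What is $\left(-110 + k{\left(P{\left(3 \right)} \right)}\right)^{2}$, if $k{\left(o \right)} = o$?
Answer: $\frac{48841}{4} \approx 12210.0$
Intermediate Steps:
$P{\left(u \right)} = - \frac{1}{2}$ ($P{\left(u \right)} = - \frac{\left(u + u\right) \frac{1}{u + u}}{2} = - \frac{2 u \frac{1}{2 u}}{2} = \left(- \frac{1}{2}\right) 1 = - \frac{1}{2}$)
$\left(-110 + k{\left(P{\left(3 \right)} \right)}\right)^{2} = \left(-110 - \frac{1}{2}\right)^{2} = \left(- \frac{221}{2}\right)^{2} = \frac{48841}{4}$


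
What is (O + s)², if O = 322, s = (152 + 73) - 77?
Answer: 220900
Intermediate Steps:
s = 148 (s = 225 - 77 = 148)
(O + s)² = (322 + 148)² = 470² = 220900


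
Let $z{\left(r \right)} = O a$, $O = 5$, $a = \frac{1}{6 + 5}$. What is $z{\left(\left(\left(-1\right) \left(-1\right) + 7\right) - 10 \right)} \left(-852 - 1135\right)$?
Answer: $- \frac{9935}{11} \approx -903.18$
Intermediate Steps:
$a = \frac{1}{11} \approx 0.090909$
$z{\left(r \right)} = \frac{5}{11}$ ($z{\left(r \right)} = 5 \cdot \frac{1}{11} = \frac{5}{11}$)
$z{\left(\left(\left(-1\right) \left(-1\right) + 7\right) - 10 \right)} \left(-852 - 1135\right) = \frac{5 \left(-852 - 1135\right)}{11} = \frac{5}{11} \left(-1987\right) = - \frac{9935}{11}$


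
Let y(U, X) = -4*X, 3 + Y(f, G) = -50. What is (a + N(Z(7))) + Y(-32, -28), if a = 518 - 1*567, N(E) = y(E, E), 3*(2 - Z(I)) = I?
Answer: -302/3 ≈ -100.67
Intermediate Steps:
Y(f, G) = -53 (Y(f, G) = -3 - 50 = -53)
Z(I) = 2 - I/3
N(E) = -4*E
a = -49 (a = 518 - 567 = -49)
(a + N(Z(7))) + Y(-32, -28) = (-49 - 4*(2 - 1/3*7)) - 53 = (-49 - 4*(2 - 7/3)) - 53 = (-49 - 4*(-1/3)) - 53 = (-49 + 4/3) - 53 = -143/3 - 53 = -302/3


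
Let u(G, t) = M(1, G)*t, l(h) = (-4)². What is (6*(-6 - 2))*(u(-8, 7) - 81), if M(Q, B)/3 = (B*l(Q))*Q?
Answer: 132912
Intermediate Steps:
l(h) = 16
M(Q, B) = 48*B*Q (M(Q, B) = 3*((B*16)*Q) = 3*((16*B)*Q) = 3*(16*B*Q) = 48*B*Q)
u(G, t) = 48*G*t (u(G, t) = (48*G*1)*t = (48*G)*t = 48*G*t)
(6*(-6 - 2))*(u(-8, 7) - 81) = (6*(-6 - 2))*(48*(-8)*7 - 81) = (6*(-8))*(-2688 - 81) = -48*(-2769) = 132912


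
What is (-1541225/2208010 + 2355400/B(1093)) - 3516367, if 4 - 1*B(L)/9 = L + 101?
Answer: -237598615527827/67565106 ≈ -3.5166e+6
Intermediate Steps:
B(L) = -873 - 9*L (B(L) = 36 - 9*(L + 101) = 36 - 9*(101 + L) = 36 + (-909 - 9*L) = -873 - 9*L)
(-1541225/2208010 + 2355400/B(1093)) - 3516367 = (-1541225/2208010 + 2355400/(-873 - 9*1093)) - 3516367 = (-1541225*1/2208010 + 2355400/(-873 - 9837)) - 3516367 = (-44035/63086 + 2355400/(-10710)) - 3516367 = (-44035/63086 + 2355400*(-1/10710)) - 3516367 = (-44035/63086 - 235540/1071) - 3516367 = -14906437925/67565106 - 3516367 = -237598615527827/67565106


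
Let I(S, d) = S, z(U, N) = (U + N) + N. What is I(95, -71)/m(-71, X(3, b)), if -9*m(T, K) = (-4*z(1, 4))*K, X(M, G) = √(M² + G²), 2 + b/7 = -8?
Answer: 95*√4909/19636 ≈ 0.33897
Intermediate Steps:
z(U, N) = U + 2*N (z(U, N) = (N + U) + N = U + 2*N)
b = -70 (b = -14 + 7*(-8) = -14 - 56 = -70)
X(M, G) = √(G² + M²)
m(T, K) = 4*K (m(T, K) = -(-4*(1 + 2*4))*K/9 = -(-4*(1 + 8))*K/9 = -(-4*9)*K/9 = -(-4)*K = 4*K)
I(95, -71)/m(-71, X(3, b)) = 95/((4*√((-70)² + 3²))) = 95/((4*√(4900 + 9))) = 95/((4*√4909)) = 95*(√4909/19636) = 95*√4909/19636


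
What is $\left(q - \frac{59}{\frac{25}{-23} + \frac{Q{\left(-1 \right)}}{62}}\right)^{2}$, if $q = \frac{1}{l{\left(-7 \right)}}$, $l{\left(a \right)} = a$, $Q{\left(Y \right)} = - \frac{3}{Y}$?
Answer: $\frac{345105726849}{107474689} \approx 3211.0$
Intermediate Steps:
$q = - \frac{1}{7}$ ($q = \frac{1}{-7} = - \frac{1}{7} \approx -0.14286$)
$\left(q - \frac{59}{\frac{25}{-23} + \frac{Q{\left(-1 \right)}}{62}}\right)^{2} = \left(- \frac{1}{7} - \frac{59}{\frac{25}{-23} + \frac{\left(-3\right) \frac{1}{-1}}{62}}\right)^{2} = \left(- \frac{1}{7} - \frac{59}{25 \left(- \frac{1}{23}\right) + \left(-3\right) \left(-1\right) \frac{1}{62}}\right)^{2} = \left(- \frac{1}{7} - \frac{59}{- \frac{25}{23} + 3 \cdot \frac{1}{62}}\right)^{2} = \left(- \frac{1}{7} - \frac{59}{- \frac{25}{23} + \frac{3}{62}}\right)^{2} = \left(- \frac{1}{7} - \frac{59}{- \frac{1481}{1426}}\right)^{2} = \left(- \frac{1}{7} - - \frac{84134}{1481}\right)^{2} = \left(- \frac{1}{7} + \frac{84134}{1481}\right)^{2} = \left(\frac{587457}{10367}\right)^{2} = \frac{345105726849}{107474689}$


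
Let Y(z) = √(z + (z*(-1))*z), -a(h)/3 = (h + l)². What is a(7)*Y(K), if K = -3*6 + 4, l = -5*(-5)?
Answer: -3072*I*√210 ≈ -44518.0*I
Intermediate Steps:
l = 25
K = -14 (K = -18 + 4 = -14)
a(h) = -3*(25 + h)² (a(h) = -3*(h + 25)² = -3*(25 + h)²)
Y(z) = √(z - z²) (Y(z) = √(z + (-z)*z) = √(z - z²))
a(7)*Y(K) = (-3*(25 + 7)²)*√(-14*(1 - 1*(-14))) = (-3*32²)*√(-14*(1 + 14)) = (-3*1024)*√(-14*15) = -3072*I*√210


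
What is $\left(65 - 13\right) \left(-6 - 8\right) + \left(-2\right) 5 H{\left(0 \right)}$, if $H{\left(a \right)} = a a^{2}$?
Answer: $-728$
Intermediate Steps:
$H{\left(a \right)} = a^{3}$
$\left(65 - 13\right) \left(-6 - 8\right) + \left(-2\right) 5 H{\left(0 \right)} = \left(65 - 13\right) \left(-6 - 8\right) + \left(-2\right) 5 \cdot 0^{3} = 52 \left(-14\right) - 0 = -728 + 0 = -728$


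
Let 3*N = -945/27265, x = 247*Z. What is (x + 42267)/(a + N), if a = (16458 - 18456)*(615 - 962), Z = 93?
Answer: 16940134/180028455 ≈ 0.094097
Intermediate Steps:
x = 22971 (x = 247*93 = 22971)
N = -9/779 (N = (-945/27265)/3 = (-945*1/27265)/3 = (⅓)*(-27/779) = -9/779 ≈ -0.011553)
a = 693306 (a = -1998*(-347) = 693306)
(x + 42267)/(a + N) = (22971 + 42267)/(693306 - 9/779) = 65238/(540085365/779) = 65238*(779/540085365) = 16940134/180028455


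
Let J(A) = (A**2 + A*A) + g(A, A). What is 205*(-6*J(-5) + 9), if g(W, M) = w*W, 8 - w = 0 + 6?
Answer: -47355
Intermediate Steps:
w = 2 (w = 8 - (0 + 6) = 8 - 1*6 = 8 - 6 = 2)
g(W, M) = 2*W
J(A) = 2*A + 2*A**2 (J(A) = (A**2 + A*A) + 2*A = (A**2 + A**2) + 2*A = 2*A**2 + 2*A = 2*A + 2*A**2)
205*(-6*J(-5) + 9) = 205*(-12*(-5)*(1 - 5) + 9) = 205*(-12*(-5)*(-4) + 9) = 205*(-6*40 + 9) = 205*(-240 + 9) = 205*(-231) = -47355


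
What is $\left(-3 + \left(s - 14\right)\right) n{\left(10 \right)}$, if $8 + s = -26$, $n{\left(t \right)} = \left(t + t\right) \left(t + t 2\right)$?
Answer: $-30600$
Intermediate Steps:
$n{\left(t \right)} = 6 t^{2}$ ($n{\left(t \right)} = 2 t \left(t + 2 t\right) = 2 t 3 t = 6 t^{2}$)
$s = -34$ ($s = -8 - 26 = -34$)
$\left(-3 + \left(s - 14\right)\right) n{\left(10 \right)} = \left(-3 - 48\right) 6 \cdot 10^{2} = \left(-3 - 48\right) 6 \cdot 100 = \left(-51\right) 600 = -30600$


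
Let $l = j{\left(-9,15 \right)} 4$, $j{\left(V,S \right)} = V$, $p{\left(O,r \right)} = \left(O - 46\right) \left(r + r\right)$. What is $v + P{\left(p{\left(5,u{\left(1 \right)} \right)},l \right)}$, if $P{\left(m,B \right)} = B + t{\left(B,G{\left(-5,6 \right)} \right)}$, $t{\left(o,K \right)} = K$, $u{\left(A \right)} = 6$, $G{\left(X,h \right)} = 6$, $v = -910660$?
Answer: $-910690$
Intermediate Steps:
$p{\left(O,r \right)} = 2 r \left(-46 + O\right)$ ($p{\left(O,r \right)} = \left(-46 + O\right) 2 r = 2 r \left(-46 + O\right)$)
$l = -36$ ($l = \left(-9\right) 4 = -36$)
$P{\left(m,B \right)} = 6 + B$ ($P{\left(m,B \right)} = B + 6 = 6 + B$)
$v + P{\left(p{\left(5,u{\left(1 \right)} \right)},l \right)} = -910660 + \left(6 - 36\right) = -910660 - 30 = -910690$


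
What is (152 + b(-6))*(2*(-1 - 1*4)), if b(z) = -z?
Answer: -1580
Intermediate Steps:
(152 + b(-6))*(2*(-1 - 1*4)) = (152 - 1*(-6))*(2*(-1 - 1*4)) = (152 + 6)*(2*(-1 - 4)) = 158*(2*(-5)) = 158*(-10) = -1580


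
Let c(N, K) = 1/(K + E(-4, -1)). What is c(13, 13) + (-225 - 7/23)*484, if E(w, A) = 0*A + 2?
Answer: -37621297/345 ≈ -1.0905e+5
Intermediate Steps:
E(w, A) = 2 (E(w, A) = 0 + 2 = 2)
c(N, K) = 1/(2 + K) (c(N, K) = 1/(K + 2) = 1/(2 + K))
c(13, 13) + (-225 - 7/23)*484 = 1/(2 + 13) + (-225 - 7/23)*484 = 1/15 + (-225 - 7/23)*484 = 1/15 - 5182/23*484 = 1/15 - 2508088/23 = -37621297/345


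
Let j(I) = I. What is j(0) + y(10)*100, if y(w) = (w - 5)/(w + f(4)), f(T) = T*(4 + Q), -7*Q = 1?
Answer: 1750/89 ≈ 19.663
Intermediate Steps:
Q = -⅐ (Q = -⅐*1 = -⅐ ≈ -0.14286)
f(T) = 27*T/7 (f(T) = T*(4 - ⅐) = T*(27/7) = 27*T/7)
y(w) = (-5 + w)/(108/7 + w) (y(w) = (w - 5)/(w + (27/7)*4) = (-5 + w)/(w + 108/7) = (-5 + w)/(108/7 + w))
j(0) + y(10)*100 = 0 + (7*(-5 + 10)/(108 + 7*10))*100 = 0 + (7*5/(108 + 70))*100 = 0 + (7*5/178)*100 = 0 + (7*(1/178)*5)*100 = 0 + (35/178)*100 = 0 + 1750/89 = 1750/89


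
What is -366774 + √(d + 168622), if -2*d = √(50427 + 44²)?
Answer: -366774 + √(674488 - 2*√52363)/2 ≈ -3.6636e+5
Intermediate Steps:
d = -√52363/2 (d = -√(50427 + 44²)/2 = -√(50427 + 1936)/2 = -√52363/2 ≈ -114.41)
-366774 + √(d + 168622) = -366774 + √(-√52363/2 + 168622) = -366774 + √(168622 - √52363/2)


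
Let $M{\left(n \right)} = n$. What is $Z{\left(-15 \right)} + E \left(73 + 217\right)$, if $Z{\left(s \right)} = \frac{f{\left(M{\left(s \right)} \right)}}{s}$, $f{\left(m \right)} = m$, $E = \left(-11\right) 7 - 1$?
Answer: $-22619$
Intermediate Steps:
$E = -78$ ($E = -77 - 1 = -78$)
$Z{\left(s \right)} = 1$ ($Z{\left(s \right)} = \frac{s}{s} = 1$)
$Z{\left(-15 \right)} + E \left(73 + 217\right) = 1 - 78 \left(73 + 217\right) = 1 - 22620 = -22619$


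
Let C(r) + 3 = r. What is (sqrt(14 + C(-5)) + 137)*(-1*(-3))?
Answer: 411 + 3*sqrt(6) ≈ 418.35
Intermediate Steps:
C(r) = -3 + r
(sqrt(14 + C(-5)) + 137)*(-1*(-3)) = (sqrt(14 + (-3 - 5)) + 137)*(-1*(-3)) = (sqrt(14 - 8) + 137)*3 = (sqrt(6) + 137)*3 = (137 + sqrt(6))*3 = 411 + 3*sqrt(6)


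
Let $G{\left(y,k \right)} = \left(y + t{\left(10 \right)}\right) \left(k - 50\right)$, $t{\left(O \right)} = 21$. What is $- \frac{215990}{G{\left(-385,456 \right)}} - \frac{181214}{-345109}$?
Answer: $\frac{50660311343}{25500794228} \approx 1.9866$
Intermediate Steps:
$G{\left(y,k \right)} = \left(-50 + k\right) \left(21 + y\right)$ ($G{\left(y,k \right)} = \left(y + 21\right) \left(k - 50\right) = \left(21 + y\right) \left(-50 + k\right) = \left(-50 + k\right) \left(21 + y\right)$)
$- \frac{215990}{G{\left(-385,456 \right)}} - \frac{181214}{-345109} = - \frac{215990}{-1050 - -19250 + 21 \cdot 456 + 456 \left(-385\right)} - \frac{181214}{-345109} = - \frac{215990}{-1050 + 19250 + 9576 - 175560} - - \frac{181214}{345109} = - \frac{215990}{-147784} + \frac{181214}{345109} = \left(-215990\right) \left(- \frac{1}{147784}\right) + \frac{181214}{345109} = \frac{107995}{73892} + \frac{181214}{345109} = \frac{50660311343}{25500794228}$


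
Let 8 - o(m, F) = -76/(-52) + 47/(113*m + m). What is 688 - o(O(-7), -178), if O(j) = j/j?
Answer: 1010537/1482 ≈ 681.87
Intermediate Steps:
O(j) = 1
o(m, F) = 85/13 - 47/(114*m) (o(m, F) = 8 - (-76/(-52) + 47/(113*m + m)) = 8 - (-76*(-1/52) + 47/((114*m))) = 8 - (19/13 + 47*(1/(114*m))) = 8 - (19/13 + 47/(114*m)) = 8 + (-19/13 - 47/(114*m)) = 85/13 - 47/(114*m))
688 - o(O(-7), -178) = 688 - (-611 + 9690*1)/(1482*1) = 688 - (-611 + 9690)/1482 = 688 - 9079/1482 = 1010537/1482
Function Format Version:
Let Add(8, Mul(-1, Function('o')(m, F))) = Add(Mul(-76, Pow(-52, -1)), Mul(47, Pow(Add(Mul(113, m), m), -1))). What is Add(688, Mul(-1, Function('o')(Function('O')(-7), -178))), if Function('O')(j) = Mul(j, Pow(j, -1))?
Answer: Rational(1010537, 1482) ≈ 681.87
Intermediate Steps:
Function('O')(j) = 1
Function('o')(m, F) = Add(Rational(85, 13), Mul(Rational(-47, 114), Pow(m, -1))) (Function('o')(m, F) = Add(8, Mul(-1, Add(Mul(-76, Pow(-52, -1)), Mul(47, Pow(Add(Mul(113, m), m), -1))))) = Add(8, Mul(-1, Add(Mul(-76, Rational(-1, 52)), Mul(47, Pow(Mul(114, m), -1))))) = Add(8, Mul(-1, Add(Rational(19, 13), Mul(47, Mul(Rational(1, 114), Pow(m, -1)))))) = Add(8, Mul(-1, Add(Rational(19, 13), Mul(Rational(47, 114), Pow(m, -1))))) = Add(8, Add(Rational(-19, 13), Mul(Rational(-47, 114), Pow(m, -1)))) = Add(Rational(85, 13), Mul(Rational(-47, 114), Pow(m, -1))))
Add(688, Mul(-1, Function('o')(Function('O')(-7), -178))) = Add(688, Mul(-1, Mul(Rational(1, 1482), Pow(1, -1), Add(-611, Mul(9690, 1))))) = Add(688, Mul(-1, Mul(Rational(1, 1482), 1, Add(-611, 9690)))) = Add(688, Mul(-1, Mul(Rational(1, 1482), 1, 9079))) = Add(688, Mul(-1, Rational(9079, 1482))) = Add(688, Rational(-9079, 1482)) = Rational(1010537, 1482)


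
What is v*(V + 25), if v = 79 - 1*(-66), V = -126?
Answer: -14645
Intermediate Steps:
v = 145 (v = 79 + 66 = 145)
v*(V + 25) = 145*(-126 + 25) = 145*(-101) = -14645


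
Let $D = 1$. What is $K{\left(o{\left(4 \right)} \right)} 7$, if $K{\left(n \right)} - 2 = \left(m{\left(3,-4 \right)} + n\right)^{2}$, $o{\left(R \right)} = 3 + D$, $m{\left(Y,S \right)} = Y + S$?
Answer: $77$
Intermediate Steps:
$m{\left(Y,S \right)} = S + Y$
$o{\left(R \right)} = 4$ ($o{\left(R \right)} = 3 + 1 = 4$)
$K{\left(n \right)} = 2 + \left(-1 + n\right)^{2}$ ($K{\left(n \right)} = 2 + \left(\left(-4 + 3\right) + n\right)^{2} = 2 + \left(-1 + n\right)^{2}$)
$K{\left(o{\left(4 \right)} \right)} 7 = \left(2 + \left(-1 + 4\right)^{2}\right) 7 = \left(2 + 3^{2}\right) 7 = \left(2 + 9\right) 7 = 11 \cdot 7 = 77$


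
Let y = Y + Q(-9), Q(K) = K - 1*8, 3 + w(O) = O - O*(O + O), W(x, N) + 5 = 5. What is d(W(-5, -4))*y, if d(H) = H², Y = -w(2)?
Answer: 0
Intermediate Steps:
W(x, N) = 0 (W(x, N) = -5 + 5 = 0)
w(O) = -3 + O - 2*O² (w(O) = -3 + (O - O*(O + O)) = -3 + (O - O*2*O) = -3 + (O - 2*O²) = -3 + O - 2*O²)
Q(K) = -8 + K (Q(K) = K - 8 = -8 + K)
Y = 9 (Y = -(-3 + 2 - 2*2²) = -(-3 + 2 - 2*4) = -(-3 + 2 - 8) = -1*(-9) = 9)
y = -8 (y = 9 + (-8 - 9) = 9 - 17 = -8)
d(W(-5, -4))*y = 0²*(-8) = 0*(-8) = 0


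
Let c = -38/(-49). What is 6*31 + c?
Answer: 9152/49 ≈ 186.78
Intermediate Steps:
c = 38/49 (c = -38*(-1/49) = 38/49 ≈ 0.77551)
6*31 + c = 6*31 + 38/49 = 186 + 38/49 = 9152/49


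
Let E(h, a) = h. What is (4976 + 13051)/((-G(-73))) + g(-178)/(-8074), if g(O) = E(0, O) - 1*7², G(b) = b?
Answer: 145553575/589402 ≈ 246.95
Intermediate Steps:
g(O) = -49 (g(O) = 0 - 1*7² = 0 - 1*49 = 0 - 49 = -49)
(4976 + 13051)/((-G(-73))) + g(-178)/(-8074) = (4976 + 13051)/((-1*(-73))) - 49/(-8074) = 18027/73 - 49*(-1/8074) = 18027*(1/73) + 49/8074 = 18027/73 + 49/8074 = 145553575/589402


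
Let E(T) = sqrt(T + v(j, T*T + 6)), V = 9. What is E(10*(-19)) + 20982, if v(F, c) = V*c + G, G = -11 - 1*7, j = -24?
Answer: 20982 + sqrt(324746) ≈ 21552.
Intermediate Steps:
G = -18 (G = -11 - 7 = -18)
v(F, c) = -18 + 9*c (v(F, c) = 9*c - 18 = -18 + 9*c)
E(T) = sqrt(36 + T + 9*T**2) (E(T) = sqrt(T + (-18 + 9*(T*T + 6))) = sqrt(T + (-18 + 9*(T**2 + 6))) = sqrt(T + (-18 + 9*(6 + T**2))) = sqrt(T + (-18 + (54 + 9*T**2))) = sqrt(T + (36 + 9*T**2)) = sqrt(36 + T + 9*T**2))
E(10*(-19)) + 20982 = sqrt(36 + 10*(-19) + 9*(10*(-19))**2) + 20982 = sqrt(36 - 190 + 9*(-190)**2) + 20982 = sqrt(36 - 190 + 9*36100) + 20982 = sqrt(36 - 190 + 324900) + 20982 = sqrt(324746) + 20982 = 20982 + sqrt(324746)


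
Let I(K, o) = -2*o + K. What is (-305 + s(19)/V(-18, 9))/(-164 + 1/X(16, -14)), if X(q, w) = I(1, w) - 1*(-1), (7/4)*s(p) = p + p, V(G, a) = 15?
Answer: 63746/34433 ≈ 1.8513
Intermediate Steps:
s(p) = 8*p/7 (s(p) = 4*(p + p)/7 = 4*(2*p)/7 = 8*p/7)
I(K, o) = K - 2*o
X(q, w) = 2 - 2*w (X(q, w) = (1 - 2*w) - 1*(-1) = (1 - 2*w) + 1 = 2 - 2*w)
(-305 + s(19)/V(-18, 9))/(-164 + 1/X(16, -14)) = (-305 + ((8/7)*19)/15)/(-164 + 1/(2 - 2*(-14))) = (-305 + (152/7)*(1/15))/(-164 + 1/(2 + 28)) = (-305 + 152/105)/(-164 + 1/30) = -31873/(105*(-164 + 1/30)) = -31873/(105*(-4919/30)) = -31873/105*(-30/4919) = 63746/34433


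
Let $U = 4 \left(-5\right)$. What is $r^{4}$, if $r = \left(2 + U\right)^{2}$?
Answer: $11019960576$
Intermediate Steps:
$U = -20$
$r = 324$ ($r = \left(2 - 20\right)^{2} = \left(-18\right)^{2} = 324$)
$r^{4} = 324^{4} = 11019960576$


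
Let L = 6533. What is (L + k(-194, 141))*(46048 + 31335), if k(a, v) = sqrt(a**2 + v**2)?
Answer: 505543139 + 77383*sqrt(57517) ≈ 5.2410e+8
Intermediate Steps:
(L + k(-194, 141))*(46048 + 31335) = (6533 + sqrt((-194)**2 + 141**2))*(46048 + 31335) = (6533 + sqrt(37636 + 19881))*77383 = (6533 + sqrt(57517))*77383 = 505543139 + 77383*sqrt(57517)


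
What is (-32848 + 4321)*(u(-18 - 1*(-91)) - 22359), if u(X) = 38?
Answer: 636751167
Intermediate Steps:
(-32848 + 4321)*(u(-18 - 1*(-91)) - 22359) = (-32848 + 4321)*(38 - 22359) = -28527*(-22321) = 636751167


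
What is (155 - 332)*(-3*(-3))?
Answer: -1593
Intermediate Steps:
(155 - 332)*(-3*(-3)) = -177*9 = -1593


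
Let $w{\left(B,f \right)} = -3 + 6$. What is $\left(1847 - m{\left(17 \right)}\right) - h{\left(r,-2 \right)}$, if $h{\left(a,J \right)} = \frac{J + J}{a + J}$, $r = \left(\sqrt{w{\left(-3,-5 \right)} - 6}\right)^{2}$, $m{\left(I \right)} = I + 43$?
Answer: $\frac{8931}{5} \approx 1786.2$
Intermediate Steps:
$m{\left(I \right)} = 43 + I$
$w{\left(B,f \right)} = 3$
$r = -3$ ($r = \left(\sqrt{3 - 6}\right)^{2} = \left(\sqrt{-3}\right)^{2} = \left(i \sqrt{3}\right)^{2} = -3$)
$h{\left(a,J \right)} = \frac{2 J}{J + a}$
$\left(1847 - m{\left(17 \right)}\right) - h{\left(r,-2 \right)} = \left(1847 - \left(43 + 17\right)\right) - 2 \left(-2\right) \frac{1}{-2 - 3} = \left(1847 - 60\right) - 2 \left(-2\right) \frac{1}{-5} = \left(1847 - 60\right) - 2 \left(-2\right) \left(- \frac{1}{5}\right) = 1787 - \frac{4}{5} = \frac{8931}{5}$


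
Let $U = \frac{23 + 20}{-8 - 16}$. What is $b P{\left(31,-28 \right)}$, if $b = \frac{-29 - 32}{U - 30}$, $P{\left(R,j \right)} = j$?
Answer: $- \frac{5856}{109} \approx -53.725$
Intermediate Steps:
$U = - \frac{43}{24}$ ($U = \frac{43}{-24} = 43 \left(- \frac{1}{24}\right) = - \frac{43}{24} \approx -1.7917$)
$b = \frac{1464}{763}$ ($b = \frac{-29 - 32}{- \frac{43}{24} - 30} = - \frac{61}{- \frac{763}{24}} = \left(-61\right) \left(- \frac{24}{763}\right) = \frac{1464}{763} \approx 1.9187$)
$b P{\left(31,-28 \right)} = \frac{1464}{763} \left(-28\right) = - \frac{5856}{109}$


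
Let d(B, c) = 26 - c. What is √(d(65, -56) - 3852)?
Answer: I*√3770 ≈ 61.4*I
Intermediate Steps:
√(d(65, -56) - 3852) = √((26 - 1*(-56)) - 3852) = √((26 + 56) - 3852) = √(82 - 3852) = √(-3770) = I*√3770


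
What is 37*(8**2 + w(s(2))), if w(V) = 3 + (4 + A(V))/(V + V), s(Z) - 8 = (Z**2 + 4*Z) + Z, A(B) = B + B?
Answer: 27713/11 ≈ 2519.4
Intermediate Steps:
A(B) = 2*B
s(Z) = 8 + Z**2 + 5*Z (s(Z) = 8 + ((Z**2 + 4*Z) + Z) = 8 + (Z**2 + 5*Z) = 8 + Z**2 + 5*Z)
w(V) = 3 + (4 + 2*V)/(2*V) (w(V) = 3 + (4 + 2*V)/(V + V) = 3 + (4 + 2*V)/((2*V)) = 3 + (4 + 2*V)*(1/(2*V)) = 3 + (4 + 2*V)/(2*V))
37*(8**2 + w(s(2))) = 37*(8**2 + (4 + 2/(8 + 2**2 + 5*2))) = 37*(64 + (4 + 2/(8 + 4 + 10))) = 37*(64 + (4 + 2/22)) = 37*(64 + (4 + 2*(1/22))) = 37*(64 + (4 + 1/11)) = 37*(64 + 45/11) = 37*(749/11) = 27713/11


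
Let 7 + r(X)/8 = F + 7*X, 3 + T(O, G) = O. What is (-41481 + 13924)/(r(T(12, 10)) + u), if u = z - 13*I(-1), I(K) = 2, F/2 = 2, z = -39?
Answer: -27557/415 ≈ -66.402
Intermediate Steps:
T(O, G) = -3 + O
F = 4 (F = 2*2 = 4)
r(X) = -24 + 56*X (r(X) = -56 + 8*(4 + 7*X) = -56 + (32 + 56*X) = -24 + 56*X)
u = -65 (u = -39 - 13*2 = -39 - 26 = -65)
(-41481 + 13924)/(r(T(12, 10)) + u) = (-41481 + 13924)/((-24 + 56*(-3 + 12)) - 65) = -27557/((-24 + 56*9) - 65) = -27557/((-24 + 504) - 65) = -27557/(480 - 65) = -27557/415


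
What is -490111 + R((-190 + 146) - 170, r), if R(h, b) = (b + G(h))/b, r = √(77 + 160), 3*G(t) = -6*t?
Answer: -490110 + 428*√237/237 ≈ -4.9008e+5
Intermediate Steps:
G(t) = -2*t (G(t) = (-6*t)/3 = -2*t)
r = √237 ≈ 15.395
R(h, b) = (b - 2*h)/b
-490111 + R((-190 + 146) - 170, r) = -490111 + (√237 - 2*((-190 + 146) - 170))/(√237) = -490111 + (√237/237)*(√237 - 2*(-44 - 170)) = -490111 + (√237/237)*(√237 - 2*(-214)) = -490111 + (√237/237)*(√237 + 428) = -490111 + (√237/237)*(428 + √237) = -490111 + √237*(428 + √237)/237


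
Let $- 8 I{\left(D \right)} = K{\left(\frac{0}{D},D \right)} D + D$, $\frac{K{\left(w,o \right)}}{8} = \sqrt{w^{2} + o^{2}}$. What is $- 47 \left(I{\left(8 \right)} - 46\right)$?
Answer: $5217$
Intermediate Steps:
$K{\left(w,o \right)} = 8 \sqrt{o^{2} + w^{2}}$ ($K{\left(w,o \right)} = 8 \sqrt{w^{2} + o^{2}} = 8 \sqrt{o^{2} + w^{2}}$)
$I{\left(D \right)} = - \frac{D}{8} - D \sqrt{D^{2}}$ ($I{\left(D \right)} = - \frac{8 \sqrt{D^{2} + \left(\frac{0}{D}\right)^{2}} D + D}{8} = - \frac{8 \sqrt{D^{2} + 0^{2}} D + D}{8} = - \frac{8 \sqrt{D^{2} + 0} D + D}{8} = - \frac{8 \sqrt{D^{2}} D + D}{8} = - \frac{8 D \sqrt{D^{2}} + D}{8} = - \frac{D + 8 D \sqrt{D^{2}}}{8} = - \frac{D}{8} - D \sqrt{D^{2}}$)
$- 47 \left(I{\left(8 \right)} - 46\right) = - 47 \left(\left(-1\right) 8 \left(\frac{1}{8} + \sqrt{8^{2}}\right) - 46\right) = - 47 \left(\left(-1\right) 8 \left(\frac{1}{8} + \sqrt{64}\right) - 46\right) = - 47 \left(\left(-1\right) 8 \left(\frac{1}{8} + 8\right) - 46\right) = - 47 \left(\left(-1\right) 8 \cdot \frac{65}{8} - 46\right) = - 47 \left(-65 - 46\right) = \left(-47\right) \left(-111\right) = 5217$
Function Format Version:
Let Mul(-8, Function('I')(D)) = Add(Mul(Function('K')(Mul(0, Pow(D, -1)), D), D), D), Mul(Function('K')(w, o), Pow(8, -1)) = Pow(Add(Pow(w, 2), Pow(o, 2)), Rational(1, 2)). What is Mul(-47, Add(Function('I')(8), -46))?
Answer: 5217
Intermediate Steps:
Function('K')(w, o) = Mul(8, Pow(Add(Pow(o, 2), Pow(w, 2)), Rational(1, 2))) (Function('K')(w, o) = Mul(8, Pow(Add(Pow(w, 2), Pow(o, 2)), Rational(1, 2))) = Mul(8, Pow(Add(Pow(o, 2), Pow(w, 2)), Rational(1, 2))))
Function('I')(D) = Add(Mul(Rational(-1, 8), D), Mul(-1, D, Pow(Pow(D, 2), Rational(1, 2)))) (Function('I')(D) = Mul(Rational(-1, 8), Add(Mul(Mul(8, Pow(Add(Pow(D, 2), Pow(Mul(0, Pow(D, -1)), 2)), Rational(1, 2))), D), D)) = Mul(Rational(-1, 8), Add(Mul(Mul(8, Pow(Add(Pow(D, 2), Pow(0, 2)), Rational(1, 2))), D), D)) = Mul(Rational(-1, 8), Add(Mul(Mul(8, Pow(Add(Pow(D, 2), 0), Rational(1, 2))), D), D)) = Mul(Rational(-1, 8), Add(Mul(Mul(8, Pow(Pow(D, 2), Rational(1, 2))), D), D)) = Mul(Rational(-1, 8), Add(Mul(8, D, Pow(Pow(D, 2), Rational(1, 2))), D)) = Mul(Rational(-1, 8), Add(D, Mul(8, D, Pow(Pow(D, 2), Rational(1, 2))))) = Add(Mul(Rational(-1, 8), D), Mul(-1, D, Pow(Pow(D, 2), Rational(1, 2)))))
Mul(-47, Add(Function('I')(8), -46)) = Mul(-47, Add(Mul(-1, 8, Add(Rational(1, 8), Pow(Pow(8, 2), Rational(1, 2)))), -46)) = Mul(-47, Add(Mul(-1, 8, Add(Rational(1, 8), Pow(64, Rational(1, 2)))), -46)) = Mul(-47, Add(Mul(-1, 8, Add(Rational(1, 8), 8)), -46)) = Mul(-47, Add(Mul(-1, 8, Rational(65, 8)), -46)) = Mul(-47, Add(-65, -46)) = Mul(-47, -111) = 5217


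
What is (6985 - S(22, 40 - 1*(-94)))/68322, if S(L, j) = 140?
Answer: 6845/68322 ≈ 0.10019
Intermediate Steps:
(6985 - S(22, 40 - 1*(-94)))/68322 = (6985 - 1*140)/68322 = (6985 - 140)*(1/68322) = 6845*(1/68322) = 6845/68322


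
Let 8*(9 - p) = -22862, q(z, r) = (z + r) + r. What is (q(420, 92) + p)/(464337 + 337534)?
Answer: 13883/3207484 ≈ 0.0043283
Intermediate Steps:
q(z, r) = z + 2*r (q(z, r) = (r + z) + r = z + 2*r)
p = 11467/4 (p = 9 - ⅛*(-22862) = 9 + 11431/4 = 11467/4 ≈ 2866.8)
(q(420, 92) + p)/(464337 + 337534) = ((420 + 2*92) + 11467/4)/(464337 + 337534) = ((420 + 184) + 11467/4)/801871 = (604 + 11467/4)*(1/801871) = (13883/4)*(1/801871) = 13883/3207484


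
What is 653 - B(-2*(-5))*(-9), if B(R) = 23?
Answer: 860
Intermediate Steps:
653 - B(-2*(-5))*(-9) = 653 - 23*(-9) = 653 - 1*(-207) = 653 + 207 = 860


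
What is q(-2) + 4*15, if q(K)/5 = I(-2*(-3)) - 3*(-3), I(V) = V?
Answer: 135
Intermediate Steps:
q(K) = 75 (q(K) = 5*(-2*(-3) - 3*(-3)) = 5*(6 + 9) = 5*15 = 75)
q(-2) + 4*15 = 75 + 4*15 = 75 + 60 = 135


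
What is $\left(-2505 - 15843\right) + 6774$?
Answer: $-11574$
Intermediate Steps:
$\left(-2505 - 15843\right) + 6774 = -18348 + 6774 = -11574$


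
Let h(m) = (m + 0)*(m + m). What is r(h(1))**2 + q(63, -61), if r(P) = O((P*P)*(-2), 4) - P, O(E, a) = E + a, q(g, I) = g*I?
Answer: -3807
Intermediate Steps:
q(g, I) = I*g
h(m) = 2*m**2 (h(m) = m*(2*m) = 2*m**2)
r(P) = 4 - P - 2*P**2 (r(P) = ((P*P)*(-2) + 4) - P = (P**2*(-2) + 4) - P = (-2*P**2 + 4) - P = (4 - 2*P**2) - P = 4 - P - 2*P**2)
r(h(1))**2 + q(63, -61) = (4 - 2*1**2 - 2*(2*1**2)**2)**2 - 61*63 = (4 - 2 - 2*(2*1)**2)**2 - 3843 = (4 - 1*2 - 2*2**2)**2 - 3843 = (4 - 2 - 2*4)**2 - 3843 = (4 - 2 - 8)**2 - 3843 = (-6)**2 - 3843 = 36 - 3843 = -3807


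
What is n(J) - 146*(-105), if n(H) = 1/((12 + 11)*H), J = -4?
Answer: 1410359/92 ≈ 15330.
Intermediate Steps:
n(H) = 1/(23*H)
n(J) - 146*(-105) = (1/23)/(-4) - 146*(-105) = (1/23)*(-¼) + 15330 = -1/92 + 15330 = 1410359/92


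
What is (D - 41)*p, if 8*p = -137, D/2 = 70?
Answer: -13563/8 ≈ -1695.4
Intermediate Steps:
D = 140 (D = 2*70 = 140)
p = -137/8 (p = (1/8)*(-137) = -137/8 ≈ -17.125)
(D - 41)*p = (140 - 41)*(-137/8) = 99*(-137/8) = -13563/8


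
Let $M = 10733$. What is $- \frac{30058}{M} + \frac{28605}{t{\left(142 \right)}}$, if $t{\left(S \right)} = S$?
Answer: $\frac{302749229}{1524086} \approx 198.64$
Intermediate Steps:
$- \frac{30058}{M} + \frac{28605}{t{\left(142 \right)}} = - \frac{30058}{10733} + \frac{28605}{142} = \frac{302749229}{1524086}$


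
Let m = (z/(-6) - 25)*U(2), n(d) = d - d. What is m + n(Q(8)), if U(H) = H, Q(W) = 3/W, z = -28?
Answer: -122/3 ≈ -40.667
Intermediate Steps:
n(d) = 0
m = -122/3 (m = (-28/(-6) - 25)*2 = (-28*(-1/6) - 25)*2 = (14/3 - 25)*2 = -61/3*2 = -122/3 ≈ -40.667)
m + n(Q(8)) = -122/3 + 0 = -122/3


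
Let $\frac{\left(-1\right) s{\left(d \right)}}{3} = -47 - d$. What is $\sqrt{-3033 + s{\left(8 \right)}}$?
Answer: $2 i \sqrt{717} \approx 53.554 i$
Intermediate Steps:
$s{\left(d \right)} = 141 + 3 d$ ($s{\left(d \right)} = - 3 \left(-47 - d\right) = 141 + 3 d$)
$\sqrt{-3033 + s{\left(8 \right)}} = \sqrt{-3033 + \left(141 + 3 \cdot 8\right)} = \sqrt{-3033 + \left(141 + 24\right)} = \sqrt{-3033 + 165} = \sqrt{-2868} = 2 i \sqrt{717}$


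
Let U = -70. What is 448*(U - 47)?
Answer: -52416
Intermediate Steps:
448*(U - 47) = 448*(-70 - 47) = 448*(-117) = -52416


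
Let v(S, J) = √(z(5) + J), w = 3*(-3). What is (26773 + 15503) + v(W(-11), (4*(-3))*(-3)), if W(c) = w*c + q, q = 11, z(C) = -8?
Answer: 42276 + 2*√7 ≈ 42281.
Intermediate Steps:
w = -9
W(c) = 11 - 9*c (W(c) = -9*c + 11 = 11 - 9*c)
v(S, J) = √(-8 + J)
(26773 + 15503) + v(W(-11), (4*(-3))*(-3)) = (26773 + 15503) + √(-8 + (4*(-3))*(-3)) = 42276 + √(-8 - 12*(-3)) = 42276 + √(-8 + 36) = 42276 + √28 = 42276 + 2*√7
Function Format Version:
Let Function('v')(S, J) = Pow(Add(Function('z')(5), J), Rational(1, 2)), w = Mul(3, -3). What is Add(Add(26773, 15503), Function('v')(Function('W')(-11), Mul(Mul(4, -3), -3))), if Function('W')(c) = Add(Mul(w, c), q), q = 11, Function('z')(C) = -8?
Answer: Add(42276, Mul(2, Pow(7, Rational(1, 2)))) ≈ 42281.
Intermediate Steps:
w = -9
Function('W')(c) = Add(11, Mul(-9, c)) (Function('W')(c) = Add(Mul(-9, c), 11) = Add(11, Mul(-9, c)))
Function('v')(S, J) = Pow(Add(-8, J), Rational(1, 2))
Add(Add(26773, 15503), Function('v')(Function('W')(-11), Mul(Mul(4, -3), -3))) = Add(Add(26773, 15503), Pow(Add(-8, Mul(Mul(4, -3), -3)), Rational(1, 2))) = Add(42276, Pow(Add(-8, Mul(-12, -3)), Rational(1, 2))) = Add(42276, Pow(Add(-8, 36), Rational(1, 2))) = Add(42276, Pow(28, Rational(1, 2))) = Add(42276, Mul(2, Pow(7, Rational(1, 2))))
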